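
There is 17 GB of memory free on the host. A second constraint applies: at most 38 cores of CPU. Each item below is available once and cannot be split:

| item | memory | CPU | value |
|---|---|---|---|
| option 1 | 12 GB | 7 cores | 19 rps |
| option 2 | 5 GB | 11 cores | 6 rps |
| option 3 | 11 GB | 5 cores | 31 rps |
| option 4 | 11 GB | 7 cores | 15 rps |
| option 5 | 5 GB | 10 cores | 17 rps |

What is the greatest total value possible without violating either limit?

48 rps

Feasible sets respecting both limits:
- option 3+option 5: memory 16, CPU 15, value 48
- option 2+option 3: memory 16, CPU 16, value 37
- option 1+option 5: memory 17, CPU 17, value 36
- option 4+option 5: memory 16, CPU 17, value 32
Best: 48 rps.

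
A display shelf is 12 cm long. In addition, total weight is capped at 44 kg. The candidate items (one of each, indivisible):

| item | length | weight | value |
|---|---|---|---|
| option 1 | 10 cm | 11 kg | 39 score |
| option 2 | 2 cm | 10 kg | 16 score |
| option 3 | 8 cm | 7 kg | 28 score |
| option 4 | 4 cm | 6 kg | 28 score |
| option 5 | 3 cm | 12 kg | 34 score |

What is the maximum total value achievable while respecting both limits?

78 score

Feasible sets respecting both limits:
- option 2+option 4+option 5: length 9, weight 28, value 78
- option 3+option 5: length 11, weight 19, value 62
- option 4+option 5: length 7, weight 18, value 62
- option 3+option 4: length 12, weight 13, value 56
Best: 78 score.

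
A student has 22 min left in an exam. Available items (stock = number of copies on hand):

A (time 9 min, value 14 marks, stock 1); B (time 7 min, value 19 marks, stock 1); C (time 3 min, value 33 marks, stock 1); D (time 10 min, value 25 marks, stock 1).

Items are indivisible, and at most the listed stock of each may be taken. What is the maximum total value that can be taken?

Top feasible selections:
- 1×B + 1×C + 1×D: time 20, value 77
- 1×A + 1×C + 1×D: time 22, value 72
- 1×A + 1×B + 1×C: time 19, value 66
Best: 77 marks.

77 marks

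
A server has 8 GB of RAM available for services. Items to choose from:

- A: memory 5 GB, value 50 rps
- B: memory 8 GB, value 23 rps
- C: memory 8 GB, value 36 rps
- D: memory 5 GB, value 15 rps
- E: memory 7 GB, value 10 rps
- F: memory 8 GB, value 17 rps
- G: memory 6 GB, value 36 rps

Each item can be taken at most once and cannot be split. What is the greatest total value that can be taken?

Check high-value combinations within 8 GB:
- A: memory 5, value 50
- G: memory 6, value 36
- C: memory 8, value 36
- B: memory 8, value 23
- F: memory 8, value 17
Best: 50 rps.

50 rps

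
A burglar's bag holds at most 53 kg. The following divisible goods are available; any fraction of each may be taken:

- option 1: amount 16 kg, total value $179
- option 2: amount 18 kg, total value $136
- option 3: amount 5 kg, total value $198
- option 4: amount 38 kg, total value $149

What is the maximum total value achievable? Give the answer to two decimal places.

Take in order of value per unit:
- option 3 (198/5 per unit): all 5 → value 198, running total 198.00
- option 1 (179/16 per unit): all 16 → value 179, running total 377.00
- option 2 (136/18 per unit): all 18 → value 136, running total 513.00
- option 4 (149/38 per unit): 14 of 38 → value 14×149/38 = 54.8947, running total 567.89
Total 567.89.

567.89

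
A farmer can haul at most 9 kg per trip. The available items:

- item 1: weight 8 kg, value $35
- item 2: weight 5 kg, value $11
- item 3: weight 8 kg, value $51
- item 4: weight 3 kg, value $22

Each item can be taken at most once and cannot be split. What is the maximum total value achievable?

Check high-value combinations within 9 kg:
- item 3: weight 8, value 51
- item 1: weight 8, value 35
- item 2+item 4: weight 5+3=8, value 11+22=33
- item 4: weight 3, value 22
Best: $51.

$51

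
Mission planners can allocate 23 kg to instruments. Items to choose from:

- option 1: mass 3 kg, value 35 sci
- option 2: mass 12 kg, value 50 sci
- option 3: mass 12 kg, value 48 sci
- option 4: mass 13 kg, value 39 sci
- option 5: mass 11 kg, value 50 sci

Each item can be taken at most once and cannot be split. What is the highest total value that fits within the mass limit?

Check high-value combinations within 23 kg:
- option 2+option 5: mass 12+11=23, value 50+50=100
- option 3+option 5: mass 12+11=23, value 48+50=98
- option 1+option 5: mass 3+11=14, value 35+50=85
- option 1+option 2: mass 3+12=15, value 35+50=85
- option 1+option 3: mass 3+12=15, value 35+48=83
Best: 100 sci.

100 sci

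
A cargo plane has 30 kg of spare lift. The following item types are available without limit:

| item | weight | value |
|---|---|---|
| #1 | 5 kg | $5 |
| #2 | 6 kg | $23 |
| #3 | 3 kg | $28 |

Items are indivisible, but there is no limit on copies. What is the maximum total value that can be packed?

$280

Best value-per-unit is #3 at 28/3, and filling with it alone uses weight 10×3=30. No mix of the others beats 10×28 = 280.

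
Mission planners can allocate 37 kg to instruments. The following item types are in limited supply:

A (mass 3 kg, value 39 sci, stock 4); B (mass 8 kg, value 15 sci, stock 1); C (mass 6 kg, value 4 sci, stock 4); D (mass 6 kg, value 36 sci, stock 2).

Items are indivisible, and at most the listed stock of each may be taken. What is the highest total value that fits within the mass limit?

Best selections within mass 37 and stock limits:
- 4×A + 1×B + 2×D: mass 32, value 243
- 4×A + 2×C + 2×D: mass 36, value 236
Best: 243 sci.

243 sci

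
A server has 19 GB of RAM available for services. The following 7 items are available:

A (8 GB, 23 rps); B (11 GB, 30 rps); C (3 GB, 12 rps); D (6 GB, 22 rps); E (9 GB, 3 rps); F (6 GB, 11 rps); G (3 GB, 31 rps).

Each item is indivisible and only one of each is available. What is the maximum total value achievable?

Check high-value combinations within 19 GB:
- A+D+G: memory 8+6+3=17, value 23+22+31=76
- C+D+F+G: memory 3+6+6+3=18, value 12+22+11+31=76
- B+C+G: memory 11+3+3=17, value 30+12+31=73
- A+C+G: memory 8+3+3=14, value 23+12+31=66
- C+D+G: memory 3+6+3=12, value 12+22+31=65
Best: 76 rps.

76 rps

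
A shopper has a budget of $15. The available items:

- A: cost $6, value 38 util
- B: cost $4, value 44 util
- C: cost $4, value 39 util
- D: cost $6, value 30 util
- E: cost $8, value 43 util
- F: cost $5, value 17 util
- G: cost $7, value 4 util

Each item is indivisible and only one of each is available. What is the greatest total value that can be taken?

121 util

This is a 0/1 knapsack; check combinations near the capacity.
- A+B+C: cost 6+4+4=14, value 38+44+39=121
- B+C+D: cost 4+4+6=14, value 44+39+30=113
- B+C+F: cost 4+4+5=13, value 44+39+17=100
- A+B+F: cost 6+4+5=15, value 38+44+17=99
Best: 121 util.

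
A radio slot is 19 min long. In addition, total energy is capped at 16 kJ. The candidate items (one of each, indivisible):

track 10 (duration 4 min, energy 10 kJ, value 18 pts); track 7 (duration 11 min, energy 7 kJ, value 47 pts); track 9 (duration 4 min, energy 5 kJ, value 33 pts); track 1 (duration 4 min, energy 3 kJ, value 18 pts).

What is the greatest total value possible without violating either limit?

98 pts

Feasible sets respecting both limits:
- track 7+track 9+track 1: duration 19, energy 15, value 98
- track 7+track 9: duration 15, energy 12, value 80
- track 7+track 1: duration 15, energy 10, value 65
- track 10+track 9: duration 8, energy 15, value 51
Best: 98 pts.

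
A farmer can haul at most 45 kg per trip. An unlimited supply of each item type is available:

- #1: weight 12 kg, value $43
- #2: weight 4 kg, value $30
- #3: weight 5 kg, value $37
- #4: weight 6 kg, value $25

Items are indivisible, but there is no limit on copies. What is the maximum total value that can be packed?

Best value-per-unit is #2 at 30/4; filling with it alone gives 11×30 = 330.
Optimal mix: 10×#2 + 1×#3 → weight 45, value 337.

$337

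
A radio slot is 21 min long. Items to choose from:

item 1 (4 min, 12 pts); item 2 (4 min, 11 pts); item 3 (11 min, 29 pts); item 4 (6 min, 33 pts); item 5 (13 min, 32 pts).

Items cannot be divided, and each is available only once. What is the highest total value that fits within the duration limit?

Check high-value combinations within 21 min:
- item 1+item 3+item 4: duration 4+11+6=21, value 12+29+33=74
- item 2+item 3+item 4: duration 4+11+6=21, value 11+29+33=73
- item 4+item 5: duration 6+13=19, value 33+32=65
Best: 74 pts.

74 pts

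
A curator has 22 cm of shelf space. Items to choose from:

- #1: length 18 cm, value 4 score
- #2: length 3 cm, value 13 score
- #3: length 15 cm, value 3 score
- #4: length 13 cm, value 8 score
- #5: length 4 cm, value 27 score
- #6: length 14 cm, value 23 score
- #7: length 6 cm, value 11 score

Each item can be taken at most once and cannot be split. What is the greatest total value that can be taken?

This is a 0/1 knapsack; check combinations near the capacity.
- #2+#5+#6: length 3+4+14=21, value 13+27+23=63
- #2+#5+#7: length 3+4+6=13, value 13+27+11=51
- #5+#6: length 4+14=18, value 27+23=50
Best: 63 score.

63 score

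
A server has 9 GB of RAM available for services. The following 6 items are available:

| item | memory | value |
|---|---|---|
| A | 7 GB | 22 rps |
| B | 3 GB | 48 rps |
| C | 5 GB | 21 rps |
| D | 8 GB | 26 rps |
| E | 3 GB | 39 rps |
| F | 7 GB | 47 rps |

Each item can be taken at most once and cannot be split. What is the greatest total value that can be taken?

87 rps

Check high-value combinations within 9 GB:
- B+E: memory 3+3=6, value 48+39=87
- B+C: memory 3+5=8, value 48+21=69
- C+E: memory 5+3=8, value 21+39=60
- B: memory 3, value 48
Best: 87 rps.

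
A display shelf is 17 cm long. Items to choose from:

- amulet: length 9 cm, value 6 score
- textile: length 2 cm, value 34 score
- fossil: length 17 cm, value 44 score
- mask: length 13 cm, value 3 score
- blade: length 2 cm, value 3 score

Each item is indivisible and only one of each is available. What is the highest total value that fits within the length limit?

44 score

Check high-value combinations within 17 cm:
- fossil: length 17, value 44
- amulet+textile+blade: length 9+2+2=13, value 6+34+3=43
- amulet+textile: length 9+2=11, value 6+34=40
Best: 44 score.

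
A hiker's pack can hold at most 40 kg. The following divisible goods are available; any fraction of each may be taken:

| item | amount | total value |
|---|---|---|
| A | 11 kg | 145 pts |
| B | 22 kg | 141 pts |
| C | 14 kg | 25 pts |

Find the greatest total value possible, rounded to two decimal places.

298.50

Take in order of value per unit:
- A (145/11 per unit): all 11 → value 145, running total 145.00
- B (141/22 per unit): all 22 → value 141, running total 286.00
- C (25/14 per unit): 7 of 14 → value 7×25/14 = 12.5000, running total 298.50
Total 298.50.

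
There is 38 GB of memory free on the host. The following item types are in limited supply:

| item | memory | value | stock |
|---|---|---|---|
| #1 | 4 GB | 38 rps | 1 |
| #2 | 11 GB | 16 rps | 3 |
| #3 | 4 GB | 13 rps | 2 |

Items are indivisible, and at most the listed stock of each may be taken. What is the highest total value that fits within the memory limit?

Best selections within memory 38 and stock limits:
- 1×#1 + 2×#2 + 2×#3: memory 34, value 96
- 1×#1 + 3×#2: memory 37, value 86
Best: 96 rps.

96 rps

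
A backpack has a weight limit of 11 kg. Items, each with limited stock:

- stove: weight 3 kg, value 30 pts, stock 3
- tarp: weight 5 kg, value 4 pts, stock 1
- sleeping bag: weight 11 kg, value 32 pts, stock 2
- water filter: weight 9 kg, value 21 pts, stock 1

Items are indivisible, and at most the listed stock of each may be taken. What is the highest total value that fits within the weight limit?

Best selections within weight 11 and stock limits:
- 3×stove: weight 9, value 90
- 2×stove + 1×tarp: weight 11, value 64
- 2×stove: weight 6, value 60
- 1×stove + 1×tarp: weight 8, value 34
Best: 90 pts.

90 pts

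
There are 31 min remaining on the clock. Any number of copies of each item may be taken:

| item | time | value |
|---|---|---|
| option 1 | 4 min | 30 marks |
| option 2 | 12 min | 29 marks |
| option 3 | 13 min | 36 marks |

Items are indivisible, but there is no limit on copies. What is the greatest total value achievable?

210 marks

Best value-per-unit is option 1 at 30/4, and filling with it alone uses time 7×4=28. No mix of the others beats 7×30 = 210.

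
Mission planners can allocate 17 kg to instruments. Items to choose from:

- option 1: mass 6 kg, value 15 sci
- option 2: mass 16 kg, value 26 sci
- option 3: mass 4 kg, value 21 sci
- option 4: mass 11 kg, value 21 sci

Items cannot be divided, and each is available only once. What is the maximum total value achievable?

Check high-value combinations within 17 kg:
- option 3+option 4: mass 4+11=15, value 21+21=42
- option 1+option 3: mass 6+4=10, value 15+21=36
- option 1+option 4: mass 6+11=17, value 15+21=36
- option 2: mass 16, value 26
- option 3: mass 4, value 21
Best: 42 sci.

42 sci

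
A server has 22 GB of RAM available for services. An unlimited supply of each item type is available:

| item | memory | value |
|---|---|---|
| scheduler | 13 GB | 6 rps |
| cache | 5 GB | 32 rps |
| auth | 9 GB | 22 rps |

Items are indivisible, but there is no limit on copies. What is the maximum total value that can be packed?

128 rps

Best value-per-unit is cache at 32/5, and filling with it alone uses memory 4×5=20. No mix of the others beats 4×32 = 128.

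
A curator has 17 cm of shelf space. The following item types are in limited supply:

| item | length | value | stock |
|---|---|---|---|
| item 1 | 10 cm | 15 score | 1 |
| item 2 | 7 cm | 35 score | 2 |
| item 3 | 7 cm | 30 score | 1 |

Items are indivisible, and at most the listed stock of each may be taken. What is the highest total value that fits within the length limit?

70 score

Top feasible selections:
- 2×item 2: length 14, value 70
- 1×item 2 + 1×item 3: length 14, value 65
- 1×item 1 + 1×item 2: length 17, value 50
- 1×item 1 + 1×item 3: length 17, value 45
Best: 70 score.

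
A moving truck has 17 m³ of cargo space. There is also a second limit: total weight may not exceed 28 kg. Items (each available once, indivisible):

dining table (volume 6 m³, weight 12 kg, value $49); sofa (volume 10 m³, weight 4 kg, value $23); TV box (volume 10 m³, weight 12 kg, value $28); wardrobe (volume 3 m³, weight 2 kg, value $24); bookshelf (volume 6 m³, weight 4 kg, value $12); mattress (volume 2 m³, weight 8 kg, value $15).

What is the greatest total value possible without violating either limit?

$100

Feasible sets respecting both limits:
- dining table+wardrobe+bookshelf+mattress: volume 17, weight 26, value 100
- dining table+wardrobe+mattress: volume 11, weight 22, value 88
- dining table+wardrobe+bookshelf: volume 15, weight 18, value 85
- dining table+TV box: volume 16, weight 24, value 77
Best: $100.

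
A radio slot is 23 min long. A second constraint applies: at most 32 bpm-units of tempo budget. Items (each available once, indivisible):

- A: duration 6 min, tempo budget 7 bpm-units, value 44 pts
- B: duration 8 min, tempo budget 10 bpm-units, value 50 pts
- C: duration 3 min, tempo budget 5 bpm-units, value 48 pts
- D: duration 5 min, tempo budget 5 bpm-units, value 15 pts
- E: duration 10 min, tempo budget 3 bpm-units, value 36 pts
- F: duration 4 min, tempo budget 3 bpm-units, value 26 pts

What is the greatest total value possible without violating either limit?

168 pts

Feasible sets respecting both limits:
- A+B+C+F: duration 21, tempo budget 25, value 168
- A+B+C+D: duration 22, tempo budget 27, value 157
- A+C+E+F: duration 23, tempo budget 18, value 154
- A+B+C: duration 17, tempo budget 22, value 142
Best: 168 pts.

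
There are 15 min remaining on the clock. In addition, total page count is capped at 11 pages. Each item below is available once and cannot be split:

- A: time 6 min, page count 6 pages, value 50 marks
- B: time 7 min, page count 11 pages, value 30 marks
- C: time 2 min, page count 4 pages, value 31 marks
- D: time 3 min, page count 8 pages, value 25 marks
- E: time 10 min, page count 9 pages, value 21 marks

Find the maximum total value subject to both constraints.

81 marks

Feasible sets respecting both limits:
- A+C: time 8, page count 10, value 81
- A: time 6, page count 6, value 50
- C: time 2, page count 4, value 31
Best: 81 marks.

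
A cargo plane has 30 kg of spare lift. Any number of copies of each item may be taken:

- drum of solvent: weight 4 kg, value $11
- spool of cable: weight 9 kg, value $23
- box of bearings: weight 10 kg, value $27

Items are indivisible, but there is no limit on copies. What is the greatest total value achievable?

$82

Best value-per-unit is drum of solvent at 11/4; filling with it alone gives 7×11 = 77.
Optimal mix: 5×drum of solvent + 1×box of bearings → weight 30, value 82.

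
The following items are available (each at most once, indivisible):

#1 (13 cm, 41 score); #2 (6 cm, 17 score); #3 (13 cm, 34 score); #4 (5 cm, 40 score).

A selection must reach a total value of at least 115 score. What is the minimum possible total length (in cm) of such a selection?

31

Subsets with value ≥ 115, sorted by total length:
- #1+#3+#4: length 31, value 115
- #1+#2+#3+#4: length 37, value 132
Minimum length: 31 cm.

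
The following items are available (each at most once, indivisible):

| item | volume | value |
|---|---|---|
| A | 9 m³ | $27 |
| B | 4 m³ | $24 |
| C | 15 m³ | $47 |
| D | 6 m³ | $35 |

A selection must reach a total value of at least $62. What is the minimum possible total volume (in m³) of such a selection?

Subsets with value ≥ 62, sorted by total volume:
- A+D: volume 15, value 62
- A+B+D: volume 19, value 86
- B+C: volume 19, value 71
Minimum volume: 15 m³.

15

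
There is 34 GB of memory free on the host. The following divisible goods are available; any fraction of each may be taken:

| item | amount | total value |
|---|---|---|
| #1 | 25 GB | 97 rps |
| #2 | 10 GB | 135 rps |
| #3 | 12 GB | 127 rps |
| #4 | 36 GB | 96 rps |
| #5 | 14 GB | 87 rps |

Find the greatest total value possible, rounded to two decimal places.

336.57

Take in order of value per unit:
- #2 (135/10 per unit): all 10 → value 135, running total 135.00
- #3 (127/12 per unit): all 12 → value 127, running total 262.00
- #5 (87/14 per unit): 12 of 14 → value 12×87/14 = 74.5714, running total 336.57
Total 336.57.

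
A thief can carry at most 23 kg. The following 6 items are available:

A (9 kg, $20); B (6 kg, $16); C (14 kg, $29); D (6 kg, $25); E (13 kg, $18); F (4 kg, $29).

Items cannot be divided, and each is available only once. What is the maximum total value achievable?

$74

Check high-value combinations within 23 kg:
- A+D+F: weight 9+6+4=19, value 20+25+29=74
- D+E+F: weight 6+13+4=23, value 25+18+29=72
- B+D+F: weight 6+6+4=16, value 16+25+29=70
Best: $74.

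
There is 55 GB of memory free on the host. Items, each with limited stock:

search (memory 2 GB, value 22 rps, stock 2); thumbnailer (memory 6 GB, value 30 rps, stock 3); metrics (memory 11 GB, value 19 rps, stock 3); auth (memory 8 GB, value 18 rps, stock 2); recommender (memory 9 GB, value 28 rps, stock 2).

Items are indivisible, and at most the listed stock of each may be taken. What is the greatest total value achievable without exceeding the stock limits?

Best selections within memory 55 and stock limits:
- 2×search + 3×thumbnailer + 1×metrics + 2×recommender: memory 51, value 209
- 2×search + 3×thumbnailer + 1×auth + 2×recommender: memory 48, value 208
Best: 209 rps.

209 rps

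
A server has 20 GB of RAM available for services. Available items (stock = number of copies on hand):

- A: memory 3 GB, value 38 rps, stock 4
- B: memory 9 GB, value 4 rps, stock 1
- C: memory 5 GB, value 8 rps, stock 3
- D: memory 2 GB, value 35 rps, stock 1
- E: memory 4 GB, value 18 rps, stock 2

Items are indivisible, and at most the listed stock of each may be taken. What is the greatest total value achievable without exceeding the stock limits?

Best selections within memory 20 and stock limits:
- 4×A + 1×D + 1×E: memory 18, value 205
- 4×A + 1×C + 1×D: memory 19, value 195
Best: 205 rps.

205 rps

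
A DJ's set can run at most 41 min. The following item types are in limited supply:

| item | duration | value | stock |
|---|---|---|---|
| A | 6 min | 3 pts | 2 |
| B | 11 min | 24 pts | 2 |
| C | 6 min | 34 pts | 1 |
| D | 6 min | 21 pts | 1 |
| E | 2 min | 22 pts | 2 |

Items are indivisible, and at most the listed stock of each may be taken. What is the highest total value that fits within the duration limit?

147 pts

Best selections within duration 41 and stock limits:
- 2×B + 1×C + 1×D + 2×E: duration 38, value 147
- 1×A + 2×B + 1×C + 2×E: duration 38, value 129
- 2×A + 1×B + 1×C + 1×D + 2×E: duration 39, value 129
Best: 147 pts.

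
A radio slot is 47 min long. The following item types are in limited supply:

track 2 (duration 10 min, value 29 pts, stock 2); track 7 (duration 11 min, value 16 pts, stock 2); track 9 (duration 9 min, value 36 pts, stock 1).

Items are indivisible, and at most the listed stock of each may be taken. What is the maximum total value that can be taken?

Best selections within duration 47 and stock limits:
- 2×track 2 + 1×track 7 + 1×track 9: duration 40, value 110
- 1×track 2 + 2×track 7 + 1×track 9: duration 41, value 97
- 2×track 2 + 1×track 9: duration 29, value 94
Best: 110 pts.

110 pts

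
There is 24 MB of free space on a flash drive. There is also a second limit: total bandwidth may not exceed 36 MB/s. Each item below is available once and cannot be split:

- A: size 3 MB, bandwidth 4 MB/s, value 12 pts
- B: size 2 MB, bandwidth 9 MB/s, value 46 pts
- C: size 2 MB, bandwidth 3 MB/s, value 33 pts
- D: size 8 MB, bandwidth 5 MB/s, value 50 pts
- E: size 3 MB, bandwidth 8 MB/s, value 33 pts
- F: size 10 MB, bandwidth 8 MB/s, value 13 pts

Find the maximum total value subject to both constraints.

Feasible sets respecting both limits:
- A+B+C+D+E: size 18, bandwidth 29, value 174
- B+C+D+E: size 15, bandwidth 25, value 162
- B+C+D+F: size 22, bandwidth 25, value 142
Best: 174 pts.

174 pts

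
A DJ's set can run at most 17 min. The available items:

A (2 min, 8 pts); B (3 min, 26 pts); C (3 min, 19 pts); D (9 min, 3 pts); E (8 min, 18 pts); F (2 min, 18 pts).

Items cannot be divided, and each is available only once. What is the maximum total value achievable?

81 pts

This is a 0/1 knapsack; check combinations near the capacity.
- B+C+E+F: duration 3+3+8+2=16, value 26+19+18+18=81
- A+B+C+F: duration 2+3+3+2=10, value 8+26+19+18=71
- A+B+C+E: duration 2+3+3+8=16, value 8+26+19+18=71
Best: 81 pts.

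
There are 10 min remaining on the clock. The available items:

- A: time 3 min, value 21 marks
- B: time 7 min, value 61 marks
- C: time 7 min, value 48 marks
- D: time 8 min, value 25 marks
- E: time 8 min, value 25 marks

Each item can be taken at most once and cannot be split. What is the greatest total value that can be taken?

82 marks

Check high-value combinations within 10 min:
- A+B: time 3+7=10, value 21+61=82
- A+C: time 3+7=10, value 21+48=69
- B: time 7, value 61
- C: time 7, value 48
Best: 82 marks.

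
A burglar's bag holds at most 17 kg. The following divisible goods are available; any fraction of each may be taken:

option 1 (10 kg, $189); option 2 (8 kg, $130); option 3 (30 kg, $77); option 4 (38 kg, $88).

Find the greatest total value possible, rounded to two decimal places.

Take in order of value per unit:
- option 1 (189/10 per unit): all 10 → value 189, running total 189.00
- option 2 (130/8 per unit): 7 of 8 → value 7×130/8 = 113.7500, running total 302.75
Total 302.75.

302.75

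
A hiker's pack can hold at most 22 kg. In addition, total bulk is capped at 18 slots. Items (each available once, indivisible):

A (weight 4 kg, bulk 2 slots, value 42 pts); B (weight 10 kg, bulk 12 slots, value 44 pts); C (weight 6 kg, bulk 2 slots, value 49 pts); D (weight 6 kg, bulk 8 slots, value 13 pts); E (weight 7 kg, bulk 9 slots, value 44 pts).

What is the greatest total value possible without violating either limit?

135 pts

Feasible sets respecting both limits:
- A+B+C: weight 20, bulk 16, value 135
- A+C+E: weight 17, bulk 13, value 135
- A+C+D: weight 16, bulk 12, value 104
Best: 135 pts.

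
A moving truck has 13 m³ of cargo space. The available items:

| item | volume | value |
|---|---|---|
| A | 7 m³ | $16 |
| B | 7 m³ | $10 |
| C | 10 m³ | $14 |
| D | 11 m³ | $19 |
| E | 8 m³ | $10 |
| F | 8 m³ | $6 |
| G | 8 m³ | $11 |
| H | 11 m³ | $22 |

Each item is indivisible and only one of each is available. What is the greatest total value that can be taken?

Check high-value combinations within 13 m³:
- H: volume 11, value 22
- D: volume 11, value 19
- A: volume 7, value 16
- C: volume 10, value 14
Best: $22.

$22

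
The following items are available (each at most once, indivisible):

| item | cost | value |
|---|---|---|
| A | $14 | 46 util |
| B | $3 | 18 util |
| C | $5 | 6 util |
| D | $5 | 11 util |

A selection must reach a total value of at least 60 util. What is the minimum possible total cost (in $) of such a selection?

17

Subsets with value ≥ 60, sorted by total cost:
- A+B: cost 17, value 64
- A+B+D: cost 22, value 75
- A+B+C: cost 22, value 70
Minimum cost: 17 $.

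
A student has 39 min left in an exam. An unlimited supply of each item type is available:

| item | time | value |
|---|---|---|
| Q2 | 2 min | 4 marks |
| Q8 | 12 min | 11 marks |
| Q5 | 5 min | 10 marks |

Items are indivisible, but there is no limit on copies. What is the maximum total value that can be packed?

Best value-per-unit is Q2 at 4/2; filling with it alone gives 19×4 = 76.
Optimal mix: 17×Q2 + 1×Q5 → time 39, value 78.

78 marks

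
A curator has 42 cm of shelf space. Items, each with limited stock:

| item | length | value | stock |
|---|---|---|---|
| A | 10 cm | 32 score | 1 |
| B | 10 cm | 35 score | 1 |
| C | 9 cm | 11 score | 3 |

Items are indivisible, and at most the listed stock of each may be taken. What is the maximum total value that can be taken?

89 score

Best selections within length 42 and stock limits:
- 1×A + 1×B + 2×C: length 38, value 89
- 1×A + 1×B + 1×C: length 29, value 78
- 1×B + 3×C: length 37, value 68
Best: 89 score.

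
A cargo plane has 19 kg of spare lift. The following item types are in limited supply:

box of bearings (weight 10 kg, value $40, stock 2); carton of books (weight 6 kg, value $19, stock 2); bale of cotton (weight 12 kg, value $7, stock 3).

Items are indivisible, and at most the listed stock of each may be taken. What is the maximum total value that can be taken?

$59

Top feasible selections:
- 1×box of bearings + 1×carton of books: weight 16, value 59
- 1×box of bearings: weight 10, value 40
Best: $59.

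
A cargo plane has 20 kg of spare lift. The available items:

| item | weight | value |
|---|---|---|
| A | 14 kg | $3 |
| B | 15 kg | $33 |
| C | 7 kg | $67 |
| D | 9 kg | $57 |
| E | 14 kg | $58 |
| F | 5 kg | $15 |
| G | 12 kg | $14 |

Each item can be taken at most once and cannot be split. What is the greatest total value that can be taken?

$124

Check high-value combinations within 20 kg:
- C+D: weight 7+9=16, value 67+57=124
- C+F: weight 7+5=12, value 67+15=82
- C+G: weight 7+12=19, value 67+14=81
- E+F: weight 14+5=19, value 58+15=73
- D+F: weight 9+5=14, value 57+15=72
Best: $124.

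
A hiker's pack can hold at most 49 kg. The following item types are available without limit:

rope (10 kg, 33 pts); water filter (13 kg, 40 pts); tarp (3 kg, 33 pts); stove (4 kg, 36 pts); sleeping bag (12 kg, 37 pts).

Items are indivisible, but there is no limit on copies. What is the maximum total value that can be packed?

531 pts

Best value-per-unit is tarp at 33/3; filling with it alone gives 16×33 = 528.
Optimal mix: 15×tarp + 1×stove → weight 49, value 531.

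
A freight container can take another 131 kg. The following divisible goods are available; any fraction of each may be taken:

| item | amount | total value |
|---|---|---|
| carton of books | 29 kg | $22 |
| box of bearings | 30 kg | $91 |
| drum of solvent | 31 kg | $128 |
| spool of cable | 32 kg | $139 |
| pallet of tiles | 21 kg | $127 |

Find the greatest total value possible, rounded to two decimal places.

Take in order of value per unit:
- pallet of tiles (127/21 per unit): all 21 → value 127, running total 127.00
- spool of cable (139/32 per unit): all 32 → value 139, running total 266.00
- drum of solvent (128/31 per unit): all 31 → value 128, running total 394.00
- box of bearings (91/30 per unit): all 30 → value 91, running total 485.00
- carton of books (22/29 per unit): 17 of 29 → value 17×22/29 = 12.8966, running total 497.90
Total 497.90.

497.90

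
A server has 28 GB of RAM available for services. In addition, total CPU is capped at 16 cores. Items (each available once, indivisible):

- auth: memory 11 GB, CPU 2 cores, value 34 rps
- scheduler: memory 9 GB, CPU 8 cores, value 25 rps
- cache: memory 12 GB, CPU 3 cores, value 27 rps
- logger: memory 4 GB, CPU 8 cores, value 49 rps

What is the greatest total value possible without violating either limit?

110 rps

Feasible sets respecting both limits:
- auth+cache+logger: memory 27, CPU 13, value 110
- auth+logger: memory 15, CPU 10, value 83
- cache+logger: memory 16, CPU 11, value 76
Best: 110 rps.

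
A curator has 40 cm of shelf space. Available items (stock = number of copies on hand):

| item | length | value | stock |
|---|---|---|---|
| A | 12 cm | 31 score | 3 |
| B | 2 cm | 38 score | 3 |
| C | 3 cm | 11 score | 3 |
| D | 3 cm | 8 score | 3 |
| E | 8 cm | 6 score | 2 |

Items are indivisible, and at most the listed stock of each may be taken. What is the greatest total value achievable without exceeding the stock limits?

Top feasible selections:
- 2×A + 3×B + 3×C: length 39, value 209
- 2×A + 3×B + 2×C + 1×D: length 39, value 206
- 2×A + 3×B + 1×C + 2×D: length 39, value 203
Best: 209 score.

209 score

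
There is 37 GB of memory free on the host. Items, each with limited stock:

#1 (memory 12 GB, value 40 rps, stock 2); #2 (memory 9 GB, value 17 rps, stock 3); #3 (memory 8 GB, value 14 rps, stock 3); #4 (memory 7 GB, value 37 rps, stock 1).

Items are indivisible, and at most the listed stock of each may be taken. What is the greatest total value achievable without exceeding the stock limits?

117 rps

Top feasible selections:
- 2×#1 + 1×#4: memory 31, value 117
- 1×#1 + 2×#2 + 1×#4: memory 37, value 111
- 1×#1 + 1×#2 + 1×#3 + 1×#4: memory 36, value 108
Best: 117 rps.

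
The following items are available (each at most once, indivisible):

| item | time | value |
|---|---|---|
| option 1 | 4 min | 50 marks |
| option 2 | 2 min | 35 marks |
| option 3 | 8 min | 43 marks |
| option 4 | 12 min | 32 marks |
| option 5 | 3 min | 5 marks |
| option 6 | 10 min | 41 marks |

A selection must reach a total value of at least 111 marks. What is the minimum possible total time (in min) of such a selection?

Subsets with value ≥ 111, sorted by total time:
- option 1+option 2+option 3: time 14, value 128
- option 1+option 2+option 6: time 16, value 126
- option 1+option 2+option 3+option 5: time 17, value 133
- option 1+option 2+option 4: time 18, value 117
Minimum time: 14 min.

14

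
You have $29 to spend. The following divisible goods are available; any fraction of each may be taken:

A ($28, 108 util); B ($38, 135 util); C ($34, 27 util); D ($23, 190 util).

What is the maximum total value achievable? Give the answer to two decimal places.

Take in order of value per unit:
- D (190/23 per unit): all 23 → value 190, running total 190.00
- A (108/28 per unit): 6 of 28 → value 6×108/28 = 23.1429, running total 213.14
Total 213.14.

213.14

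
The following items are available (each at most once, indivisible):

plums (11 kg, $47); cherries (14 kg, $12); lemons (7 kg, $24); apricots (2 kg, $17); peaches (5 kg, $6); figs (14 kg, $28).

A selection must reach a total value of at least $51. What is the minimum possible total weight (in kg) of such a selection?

Subsets with value ≥ 51, sorted by total weight:
- plums+apricots: weight 13, value 64
- plums+peaches: weight 16, value 53
Minimum weight: 13 kg.

13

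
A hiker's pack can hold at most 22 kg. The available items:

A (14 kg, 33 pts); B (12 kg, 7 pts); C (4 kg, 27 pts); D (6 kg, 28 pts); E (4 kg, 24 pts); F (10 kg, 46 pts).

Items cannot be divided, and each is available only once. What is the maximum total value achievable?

Check high-value combinations within 22 kg:
- C+D+F: weight 4+6+10=20, value 27+28+46=101
- D+E+F: weight 6+4+10=20, value 28+24+46=98
- C+E+F: weight 4+4+10=18, value 27+24+46=97
- A+C+E: weight 14+4+4=22, value 33+27+24=84
Best: 101 pts.

101 pts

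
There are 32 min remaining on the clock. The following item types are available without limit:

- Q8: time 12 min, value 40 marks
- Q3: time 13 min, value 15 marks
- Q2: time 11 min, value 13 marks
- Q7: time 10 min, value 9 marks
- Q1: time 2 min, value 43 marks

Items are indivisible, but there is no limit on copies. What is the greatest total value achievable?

Best value-per-unit is Q1 at 43/2, and filling with it alone uses time 16×2=32. No mix of the others beats 16×43 = 688.

688 marks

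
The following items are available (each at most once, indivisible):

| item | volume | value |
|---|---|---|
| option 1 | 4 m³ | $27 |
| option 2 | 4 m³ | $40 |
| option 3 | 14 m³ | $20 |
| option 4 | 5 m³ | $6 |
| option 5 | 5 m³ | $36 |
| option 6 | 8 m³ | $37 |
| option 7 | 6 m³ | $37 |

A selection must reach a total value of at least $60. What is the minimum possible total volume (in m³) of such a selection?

Subsets with value ≥ 60, sorted by total volume:
- option 1+option 2: volume 8, value 67
- option 2+option 5: volume 9, value 76
- option 1+option 5: volume 9, value 63
- option 2+option 7: volume 10, value 77
Minimum volume: 8 m³.

8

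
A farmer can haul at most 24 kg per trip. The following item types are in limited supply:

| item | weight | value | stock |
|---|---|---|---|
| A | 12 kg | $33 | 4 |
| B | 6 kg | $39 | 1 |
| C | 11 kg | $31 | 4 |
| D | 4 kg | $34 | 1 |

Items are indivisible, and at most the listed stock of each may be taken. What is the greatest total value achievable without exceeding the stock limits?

Best selections within weight 24 and stock limits:
- 1×A + 1×B + 1×D: weight 22, value 106
- 1×B + 1×C + 1×D: weight 21, value 104
- 1×B + 1×D: weight 10, value 73
- 1×A + 1×B: weight 18, value 72
Best: $106.

$106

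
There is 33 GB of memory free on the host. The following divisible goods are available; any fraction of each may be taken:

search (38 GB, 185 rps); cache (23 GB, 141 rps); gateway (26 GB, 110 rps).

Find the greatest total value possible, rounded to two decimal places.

189.68

Take in order of value per unit:
- cache (141/23 per unit): all 23 → value 141, running total 141.00
- search (185/38 per unit): 10 of 38 → value 10×185/38 = 48.6842, running total 189.68
Total 189.68.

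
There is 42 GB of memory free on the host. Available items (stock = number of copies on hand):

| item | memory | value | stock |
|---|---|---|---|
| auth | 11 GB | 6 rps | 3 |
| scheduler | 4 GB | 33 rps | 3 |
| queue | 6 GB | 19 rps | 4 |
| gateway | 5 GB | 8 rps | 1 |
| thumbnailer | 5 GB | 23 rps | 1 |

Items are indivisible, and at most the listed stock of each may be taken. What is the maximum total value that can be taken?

198 rps

Best selections within memory 42 and stock limits:
- 3×scheduler + 4×queue + 1×thumbnailer: memory 41, value 198
- 3×scheduler + 3×queue + 1×gateway + 1×thumbnailer: memory 40, value 187
- 3×scheduler + 4×queue + 1×gateway: memory 41, value 183
- 3×scheduler + 3×queue + 1×thumbnailer: memory 35, value 179
Best: 198 rps.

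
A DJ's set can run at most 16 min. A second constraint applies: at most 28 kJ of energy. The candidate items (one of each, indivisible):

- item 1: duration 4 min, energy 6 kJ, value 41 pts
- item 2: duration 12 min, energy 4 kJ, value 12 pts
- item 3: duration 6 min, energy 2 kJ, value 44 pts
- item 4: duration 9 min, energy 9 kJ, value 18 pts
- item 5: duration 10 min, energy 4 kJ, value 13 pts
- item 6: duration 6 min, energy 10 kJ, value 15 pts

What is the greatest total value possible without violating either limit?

100 pts

Feasible sets respecting both limits:
- item 1+item 3+item 6: duration 16, energy 18, value 100
- item 1+item 3: duration 10, energy 8, value 85
- item 3+item 4: duration 15, energy 11, value 62
- item 1+item 4: duration 13, energy 15, value 59
Best: 100 pts.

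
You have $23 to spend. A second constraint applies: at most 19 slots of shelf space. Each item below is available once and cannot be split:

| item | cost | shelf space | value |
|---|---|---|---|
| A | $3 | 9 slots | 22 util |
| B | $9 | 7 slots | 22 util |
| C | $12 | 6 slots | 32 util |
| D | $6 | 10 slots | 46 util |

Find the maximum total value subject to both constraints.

Feasible sets respecting both limits:
- C+D: cost 18, shelf space 16, value 78
- A+D: cost 9, shelf space 19, value 68
- B+D: cost 15, shelf space 17, value 68
- A+C: cost 15, shelf space 15, value 54
Best: 78 util.

78 util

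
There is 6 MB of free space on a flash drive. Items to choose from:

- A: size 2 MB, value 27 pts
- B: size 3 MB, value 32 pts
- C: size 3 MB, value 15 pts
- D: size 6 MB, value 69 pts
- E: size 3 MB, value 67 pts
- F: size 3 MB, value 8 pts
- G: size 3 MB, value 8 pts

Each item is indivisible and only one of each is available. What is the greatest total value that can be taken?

Check high-value combinations within 6 MB:
- B+E: size 3+3=6, value 32+67=99
- A+E: size 2+3=5, value 27+67=94
- C+E: size 3+3=6, value 15+67=82
- E+F: size 3+3=6, value 67+8=75
- E+G: size 3+3=6, value 67+8=75
Best: 99 pts.

99 pts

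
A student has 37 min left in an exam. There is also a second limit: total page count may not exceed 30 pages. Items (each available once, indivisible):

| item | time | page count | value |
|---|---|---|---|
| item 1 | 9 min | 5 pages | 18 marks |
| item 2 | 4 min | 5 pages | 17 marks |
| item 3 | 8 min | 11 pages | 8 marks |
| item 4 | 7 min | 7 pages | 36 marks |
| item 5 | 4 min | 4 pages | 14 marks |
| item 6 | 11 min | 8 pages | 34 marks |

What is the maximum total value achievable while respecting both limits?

Feasible sets respecting both limits:
- item 1+item 2+item 4+item 5+item 6: time 35, page count 29, value 119
- item 1+item 2+item 4+item 6: time 31, page count 25, value 105
- item 1+item 4+item 5+item 6: time 31, page count 24, value 102
- item 2+item 4+item 5+item 6: time 26, page count 24, value 101
Best: 119 marks.

119 marks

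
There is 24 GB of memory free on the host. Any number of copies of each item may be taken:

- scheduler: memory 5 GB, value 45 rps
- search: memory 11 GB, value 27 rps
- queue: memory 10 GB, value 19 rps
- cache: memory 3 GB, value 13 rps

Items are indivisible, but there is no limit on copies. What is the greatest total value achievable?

Best value-per-unit is scheduler at 45/5; filling with it alone gives 4×45 = 180.
Optimal mix: 4×scheduler + 1×cache → memory 23, value 193.

193 rps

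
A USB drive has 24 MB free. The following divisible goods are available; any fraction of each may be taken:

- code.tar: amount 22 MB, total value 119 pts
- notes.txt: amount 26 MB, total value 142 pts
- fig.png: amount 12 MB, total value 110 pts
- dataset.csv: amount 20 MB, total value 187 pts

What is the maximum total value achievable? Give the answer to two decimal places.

223.67

Take in order of value per unit:
- dataset.csv (187/20 per unit): all 20 → value 187, running total 187.00
- fig.png (110/12 per unit): 4 of 12 → value 4×110/12 = 36.6667, running total 223.67
Total 223.67.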